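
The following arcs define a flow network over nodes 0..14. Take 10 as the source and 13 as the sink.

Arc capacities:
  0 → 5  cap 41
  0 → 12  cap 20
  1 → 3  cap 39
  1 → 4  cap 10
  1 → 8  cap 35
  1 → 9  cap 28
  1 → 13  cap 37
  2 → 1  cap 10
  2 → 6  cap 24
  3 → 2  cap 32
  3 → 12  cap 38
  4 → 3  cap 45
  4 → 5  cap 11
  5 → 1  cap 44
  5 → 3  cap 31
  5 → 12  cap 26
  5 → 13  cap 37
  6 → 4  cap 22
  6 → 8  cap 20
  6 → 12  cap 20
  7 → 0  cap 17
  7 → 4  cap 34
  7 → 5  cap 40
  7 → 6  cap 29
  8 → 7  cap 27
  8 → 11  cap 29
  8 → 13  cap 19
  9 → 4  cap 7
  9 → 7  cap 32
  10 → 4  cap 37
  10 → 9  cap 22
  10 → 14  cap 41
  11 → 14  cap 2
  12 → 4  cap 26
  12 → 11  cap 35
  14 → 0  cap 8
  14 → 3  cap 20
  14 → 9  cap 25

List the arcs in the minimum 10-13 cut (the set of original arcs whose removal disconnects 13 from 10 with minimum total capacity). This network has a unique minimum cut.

Min-cut arcs: {(2,1), (4,5), (6,8), (9,7), (14,0)} (total capacity 81)

augment #1: 10→4→5→13 push 11
augment #2: 10→9→7→5→13 push 22
augment #3: 10→14→0→5→13 push 4
augment #4: 10→4→3→2→1→13 push 10
augment #5: 10→14→0→5→1→13 push 4
augment #6: 10→4→3→2→6→8→13 push 16
augment #7: 10→14→3→2→6→8→13 push 3
augment #8: 10→14→9→7→5→1→13 push 10
augment #9: 10→14→3→2→6→8→7→5→1→13 push 1
max flow = 81; residual-reachable set from 10 gives S-side
cut edges (S→T): {(2,1), (4,5), (6,8), (9,7), (14,0)} total cap 81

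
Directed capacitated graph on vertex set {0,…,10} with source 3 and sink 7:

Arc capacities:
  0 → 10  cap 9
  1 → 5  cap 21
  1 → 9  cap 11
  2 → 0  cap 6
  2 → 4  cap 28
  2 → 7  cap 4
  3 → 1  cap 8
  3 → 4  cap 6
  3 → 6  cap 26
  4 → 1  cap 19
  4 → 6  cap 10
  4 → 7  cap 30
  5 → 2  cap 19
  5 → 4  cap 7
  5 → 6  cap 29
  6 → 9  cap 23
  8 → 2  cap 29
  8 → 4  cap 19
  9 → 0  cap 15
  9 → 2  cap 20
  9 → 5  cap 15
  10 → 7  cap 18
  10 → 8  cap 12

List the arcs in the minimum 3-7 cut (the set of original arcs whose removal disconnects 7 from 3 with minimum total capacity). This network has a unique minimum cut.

augment #1: 3→4→7 push 6
augment #2: 3→1→5→2→7 push 4
augment #3: 3→1→5→4→7 push 4
augment #4: 3→6→9→0→10→7 push 9
augment #5: 3→6→9→2→4→7 push 14
max flow = 37; residual-reachable set from 3 gives S-side
cut edges (S→T): {(3,1), (3,4), (6,9)} total cap 37

Min-cut arcs: {(3,1), (3,4), (6,9)} (total capacity 37)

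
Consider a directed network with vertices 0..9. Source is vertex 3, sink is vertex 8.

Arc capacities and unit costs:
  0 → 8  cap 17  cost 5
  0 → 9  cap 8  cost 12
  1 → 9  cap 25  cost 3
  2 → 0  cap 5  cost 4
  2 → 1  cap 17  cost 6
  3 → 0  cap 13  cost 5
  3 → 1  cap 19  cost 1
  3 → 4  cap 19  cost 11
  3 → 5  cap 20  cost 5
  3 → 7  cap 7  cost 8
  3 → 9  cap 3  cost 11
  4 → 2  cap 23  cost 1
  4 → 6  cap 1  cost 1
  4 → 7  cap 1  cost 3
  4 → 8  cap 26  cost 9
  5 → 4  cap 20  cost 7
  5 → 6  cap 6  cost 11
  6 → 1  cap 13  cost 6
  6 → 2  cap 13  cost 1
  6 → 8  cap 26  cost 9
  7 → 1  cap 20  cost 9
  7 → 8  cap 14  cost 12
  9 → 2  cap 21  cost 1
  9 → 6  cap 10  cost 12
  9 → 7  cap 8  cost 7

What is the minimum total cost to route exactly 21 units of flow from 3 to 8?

Minimum cost for 21 units: 266

shortest-cost path #1: 3→0→8 push 13 @ unit cost 10 (adds 130)
shortest-cost path #2: 3→1→9→2→0→8 push 4 @ unit cost 14 (adds 56)
shortest-cost path #3: 3→4→8 push 4 @ unit cost 20 (adds 80)
total cost = 266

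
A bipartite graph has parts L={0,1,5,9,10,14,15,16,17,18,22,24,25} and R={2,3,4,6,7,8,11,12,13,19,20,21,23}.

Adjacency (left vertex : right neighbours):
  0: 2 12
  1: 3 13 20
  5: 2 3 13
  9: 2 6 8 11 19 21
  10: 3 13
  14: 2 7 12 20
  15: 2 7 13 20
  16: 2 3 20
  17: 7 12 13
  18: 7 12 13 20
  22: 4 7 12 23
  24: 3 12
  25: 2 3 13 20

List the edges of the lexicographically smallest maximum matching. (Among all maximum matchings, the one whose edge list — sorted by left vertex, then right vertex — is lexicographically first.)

Lex-smallest maximum matching: {(0,2), (1,3), (5,13), (9,6), (14,7), (15,20), (17,12), (22,4)}

|M| = 8 (so the lex-smallest maximum matching has 8 edges)
process left vertices in ascending order; for each, take the smallest-labelled available neighbour that still permits 8 edges overall, or leave it unmatched if none does
lex-smallest matching: {0-2, 1-3, 5-13, 9-6, 14-7, 15-20, 17-12, 22-4}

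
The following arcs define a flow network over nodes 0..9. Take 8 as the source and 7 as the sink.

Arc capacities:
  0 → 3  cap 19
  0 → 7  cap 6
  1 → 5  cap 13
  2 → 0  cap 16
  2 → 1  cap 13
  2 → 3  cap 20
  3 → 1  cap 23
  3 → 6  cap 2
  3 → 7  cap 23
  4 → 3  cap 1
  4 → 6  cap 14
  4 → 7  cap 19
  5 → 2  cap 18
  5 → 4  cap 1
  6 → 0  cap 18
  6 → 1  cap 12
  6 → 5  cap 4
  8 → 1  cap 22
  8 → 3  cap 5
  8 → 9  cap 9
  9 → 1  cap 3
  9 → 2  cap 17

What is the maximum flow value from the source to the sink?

augment #1: 8→3→7 bottleneck 5, total now 5
augment #2: 8→1→5→4→7 bottleneck 1, total now 6
augment #3: 8→9→2→0→7 bottleneck 6, total now 12
augment #4: 8→9→2→3→7 bottleneck 3, total now 15
augment #5: 8→1→5→2→3→7 bottleneck 12, total now 27

Maximum flow value: 27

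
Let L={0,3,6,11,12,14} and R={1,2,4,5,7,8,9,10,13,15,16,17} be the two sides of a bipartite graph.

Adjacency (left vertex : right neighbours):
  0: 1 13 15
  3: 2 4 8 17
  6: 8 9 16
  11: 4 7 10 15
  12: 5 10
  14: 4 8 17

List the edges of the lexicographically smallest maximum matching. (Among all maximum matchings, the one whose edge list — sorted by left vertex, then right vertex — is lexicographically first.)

|M| = 6 (so the lex-smallest maximum matching has 6 edges)
process left vertices in ascending order; for each, take the smallest-labelled available neighbour that still permits 6 edges overall, or leave it unmatched if none does
lex-smallest matching: {0-1, 3-2, 6-8, 11-4, 12-5, 14-17}

Lex-smallest maximum matching: {(0,1), (3,2), (6,8), (11,4), (12,5), (14,17)}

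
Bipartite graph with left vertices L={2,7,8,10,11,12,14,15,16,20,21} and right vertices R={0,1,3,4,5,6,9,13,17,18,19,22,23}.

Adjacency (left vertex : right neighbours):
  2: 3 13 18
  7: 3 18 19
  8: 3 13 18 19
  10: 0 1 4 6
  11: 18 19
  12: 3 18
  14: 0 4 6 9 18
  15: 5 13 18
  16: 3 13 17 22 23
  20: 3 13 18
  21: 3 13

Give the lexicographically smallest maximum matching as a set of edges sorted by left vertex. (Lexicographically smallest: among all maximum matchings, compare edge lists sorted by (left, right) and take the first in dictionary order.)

|M| = 8 (so the lex-smallest maximum matching has 8 edges)
process left vertices in ascending order; for each, take the smallest-labelled available neighbour that still permits 8 edges overall, or leave it unmatched if none does
lex-smallest matching: {2-3, 7-18, 8-13, 10-0, 11-19, 14-4, 15-5, 16-17}

Lex-smallest maximum matching: {(2,3), (7,18), (8,13), (10,0), (11,19), (14,4), (15,5), (16,17)}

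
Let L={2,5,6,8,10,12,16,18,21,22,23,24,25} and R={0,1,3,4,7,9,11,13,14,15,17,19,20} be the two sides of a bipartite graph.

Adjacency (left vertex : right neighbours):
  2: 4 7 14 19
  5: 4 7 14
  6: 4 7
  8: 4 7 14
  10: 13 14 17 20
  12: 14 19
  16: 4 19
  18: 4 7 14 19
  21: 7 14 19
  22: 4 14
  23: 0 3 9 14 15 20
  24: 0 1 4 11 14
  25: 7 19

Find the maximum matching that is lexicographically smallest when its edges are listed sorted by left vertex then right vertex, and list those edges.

|M| = 7 (so the lex-smallest maximum matching has 7 edges)
process left vertices in ascending order; for each, take the smallest-labelled available neighbour that still permits 7 edges overall, or leave it unmatched if none does
lex-smallest matching: {2-4, 5-7, 8-14, 10-13, 12-19, 23-0, 24-1}

Lex-smallest maximum matching: {(2,4), (5,7), (8,14), (10,13), (12,19), (23,0), (24,1)}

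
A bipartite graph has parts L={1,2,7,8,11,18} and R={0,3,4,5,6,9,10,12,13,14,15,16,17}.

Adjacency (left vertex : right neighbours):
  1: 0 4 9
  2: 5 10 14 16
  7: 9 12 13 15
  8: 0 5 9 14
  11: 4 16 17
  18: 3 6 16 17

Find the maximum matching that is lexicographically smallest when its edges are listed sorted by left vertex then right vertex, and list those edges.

|M| = 6 (so the lex-smallest maximum matching has 6 edges)
process left vertices in ascending order; for each, take the smallest-labelled available neighbour that still permits 6 edges overall, or leave it unmatched if none does
lex-smallest matching: {1-0, 2-5, 7-9, 8-14, 11-4, 18-3}

Lex-smallest maximum matching: {(1,0), (2,5), (7,9), (8,14), (11,4), (18,3)}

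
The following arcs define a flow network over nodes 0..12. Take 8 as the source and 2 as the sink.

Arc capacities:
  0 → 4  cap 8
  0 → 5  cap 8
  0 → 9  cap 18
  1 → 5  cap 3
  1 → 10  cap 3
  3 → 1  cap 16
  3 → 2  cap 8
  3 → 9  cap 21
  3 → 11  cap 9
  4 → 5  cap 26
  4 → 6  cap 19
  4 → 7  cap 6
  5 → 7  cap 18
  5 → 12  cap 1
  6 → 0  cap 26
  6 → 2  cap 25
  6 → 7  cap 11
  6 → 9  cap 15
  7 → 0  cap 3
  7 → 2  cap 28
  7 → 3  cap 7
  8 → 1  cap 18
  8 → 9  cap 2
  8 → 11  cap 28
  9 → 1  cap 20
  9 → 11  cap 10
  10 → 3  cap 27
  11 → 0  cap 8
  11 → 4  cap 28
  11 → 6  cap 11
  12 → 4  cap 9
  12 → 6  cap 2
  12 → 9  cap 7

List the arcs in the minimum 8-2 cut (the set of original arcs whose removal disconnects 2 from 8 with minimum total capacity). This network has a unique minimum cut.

Min-cut arcs: {(1,5), (1,10), (8,9), (8,11)} (total capacity 36)

augment #1: 8→11→6→2 push 11
augment #2: 8→1→5→7→2 push 3
augment #3: 8→1→10→3→2 push 3
augment #4: 8→11→4→6→2 push 14
augment #5: 8→11→4→7→2 push 3
augment #6: 8→9→11→4→7→2 push 2
max flow = 36; residual-reachable set from 8 gives S-side
cut edges (S→T): {(1,5), (1,10), (8,9), (8,11)} total cap 36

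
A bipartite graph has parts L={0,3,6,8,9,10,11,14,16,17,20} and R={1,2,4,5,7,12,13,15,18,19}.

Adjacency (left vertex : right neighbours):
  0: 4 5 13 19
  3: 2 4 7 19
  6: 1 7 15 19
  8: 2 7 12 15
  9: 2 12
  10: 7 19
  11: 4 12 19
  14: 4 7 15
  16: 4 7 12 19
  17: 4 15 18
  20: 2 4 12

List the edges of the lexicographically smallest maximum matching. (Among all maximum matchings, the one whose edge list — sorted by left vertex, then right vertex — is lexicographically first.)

|M| = 9 (so the lex-smallest maximum matching has 9 edges)
process left vertices in ascending order; for each, take the smallest-labelled available neighbour that still permits 9 edges overall, or leave it unmatched if none does
lex-smallest matching: {0-5, 3-2, 6-1, 8-7, 9-12, 10-19, 11-4, 14-15, 17-18}

Lex-smallest maximum matching: {(0,5), (3,2), (6,1), (8,7), (9,12), (10,19), (11,4), (14,15), (17,18)}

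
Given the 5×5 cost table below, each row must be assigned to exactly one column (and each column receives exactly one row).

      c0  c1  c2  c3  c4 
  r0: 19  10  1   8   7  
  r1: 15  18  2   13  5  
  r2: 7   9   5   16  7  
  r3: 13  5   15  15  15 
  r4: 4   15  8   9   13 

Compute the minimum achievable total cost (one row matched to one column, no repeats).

optimal assignment: row0→col3 (cost 8), row1→col2 (cost 2), row2→col4 (cost 7), row3→col1 (cost 5), row4→col0 (cost 4)
total = 8 + 2 + 7 + 5 + 4 = 26

Minimum assignment cost: 26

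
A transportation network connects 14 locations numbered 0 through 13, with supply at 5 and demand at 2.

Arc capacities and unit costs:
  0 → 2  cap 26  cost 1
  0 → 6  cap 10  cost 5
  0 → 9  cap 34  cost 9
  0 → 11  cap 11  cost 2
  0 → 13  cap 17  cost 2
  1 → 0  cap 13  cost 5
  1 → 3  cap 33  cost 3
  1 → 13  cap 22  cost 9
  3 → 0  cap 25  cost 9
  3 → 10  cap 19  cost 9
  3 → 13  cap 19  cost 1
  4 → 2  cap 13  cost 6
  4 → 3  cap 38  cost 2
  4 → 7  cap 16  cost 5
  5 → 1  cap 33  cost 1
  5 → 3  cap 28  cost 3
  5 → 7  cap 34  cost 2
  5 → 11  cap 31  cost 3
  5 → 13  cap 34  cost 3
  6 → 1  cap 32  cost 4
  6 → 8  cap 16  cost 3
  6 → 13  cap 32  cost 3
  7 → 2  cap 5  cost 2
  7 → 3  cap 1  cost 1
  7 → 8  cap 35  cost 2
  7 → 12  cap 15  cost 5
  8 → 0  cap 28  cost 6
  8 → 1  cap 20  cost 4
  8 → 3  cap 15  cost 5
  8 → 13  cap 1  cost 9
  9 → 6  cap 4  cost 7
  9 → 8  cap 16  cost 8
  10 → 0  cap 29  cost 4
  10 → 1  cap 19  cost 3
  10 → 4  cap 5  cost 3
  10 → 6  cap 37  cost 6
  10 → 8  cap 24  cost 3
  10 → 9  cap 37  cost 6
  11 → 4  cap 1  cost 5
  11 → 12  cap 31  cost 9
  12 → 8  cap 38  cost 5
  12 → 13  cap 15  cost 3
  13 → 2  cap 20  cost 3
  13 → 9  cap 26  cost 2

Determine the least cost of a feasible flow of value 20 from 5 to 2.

shortest-cost path #1: 5→7→2 push 5 @ unit cost 4 (adds 20)
shortest-cost path #2: 5→13→2 push 15 @ unit cost 6 (adds 90)
total cost = 110

Minimum cost for 20 units: 110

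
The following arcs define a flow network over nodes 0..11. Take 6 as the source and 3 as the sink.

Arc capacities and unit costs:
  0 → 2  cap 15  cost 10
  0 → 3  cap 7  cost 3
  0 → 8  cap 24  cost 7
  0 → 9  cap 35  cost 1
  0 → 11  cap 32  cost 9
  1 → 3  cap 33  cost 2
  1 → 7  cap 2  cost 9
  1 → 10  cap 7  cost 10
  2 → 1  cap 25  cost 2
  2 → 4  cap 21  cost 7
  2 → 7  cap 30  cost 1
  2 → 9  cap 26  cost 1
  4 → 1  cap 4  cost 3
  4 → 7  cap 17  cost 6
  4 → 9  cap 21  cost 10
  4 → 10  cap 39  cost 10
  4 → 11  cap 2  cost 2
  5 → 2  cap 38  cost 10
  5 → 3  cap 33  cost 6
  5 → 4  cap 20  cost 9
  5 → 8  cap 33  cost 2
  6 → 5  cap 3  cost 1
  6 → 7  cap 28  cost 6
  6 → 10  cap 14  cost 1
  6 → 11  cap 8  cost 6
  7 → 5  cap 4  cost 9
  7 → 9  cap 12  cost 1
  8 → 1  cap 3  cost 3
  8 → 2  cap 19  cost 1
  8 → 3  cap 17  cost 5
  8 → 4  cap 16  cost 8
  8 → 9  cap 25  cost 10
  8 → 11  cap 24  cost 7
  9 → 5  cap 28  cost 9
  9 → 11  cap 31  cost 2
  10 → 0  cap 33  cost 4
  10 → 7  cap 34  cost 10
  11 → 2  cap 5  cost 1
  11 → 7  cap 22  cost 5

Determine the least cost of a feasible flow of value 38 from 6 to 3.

Minimum cost for 38 units: 599

shortest-cost path #1: 6→5→3 push 3 @ unit cost 7 (adds 21)
shortest-cost path #2: 6→10→0→3 push 7 @ unit cost 8 (adds 56)
shortest-cost path #3: 6→11→2→1→3 push 5 @ unit cost 11 (adds 55)
shortest-cost path #4: 6→10→0→8→3 push 7 @ unit cost 17 (adds 119)
shortest-cost path #5: 6→7→5→3 push 4 @ unit cost 21 (adds 84)
shortest-cost path #6: 6→7→9→5→3 push 12 @ unit cost 22 (adds 264)
total cost = 599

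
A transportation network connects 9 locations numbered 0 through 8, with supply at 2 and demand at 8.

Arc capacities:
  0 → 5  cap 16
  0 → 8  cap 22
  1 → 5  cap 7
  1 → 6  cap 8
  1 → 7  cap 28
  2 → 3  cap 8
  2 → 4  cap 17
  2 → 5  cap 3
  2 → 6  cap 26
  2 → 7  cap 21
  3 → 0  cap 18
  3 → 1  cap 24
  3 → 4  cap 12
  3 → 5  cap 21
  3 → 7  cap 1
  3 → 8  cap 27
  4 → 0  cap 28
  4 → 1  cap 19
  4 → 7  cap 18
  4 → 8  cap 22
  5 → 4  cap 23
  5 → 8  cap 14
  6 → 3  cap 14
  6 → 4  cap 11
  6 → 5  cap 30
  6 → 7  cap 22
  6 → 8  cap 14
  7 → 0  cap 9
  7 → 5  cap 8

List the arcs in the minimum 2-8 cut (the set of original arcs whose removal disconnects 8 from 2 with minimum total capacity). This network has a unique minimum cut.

Min-cut arcs: {(2,3), (2,4), (2,5), (2,6), (7,0), (7,5)} (total capacity 71)

augment #1: 2→3→8 push 8
augment #2: 2→4→8 push 17
augment #3: 2→5→8 push 3
augment #4: 2→6→8 push 14
augment #5: 2→6→3→8 push 12
augment #6: 2→7→0→8 push 9
augment #7: 2→7→5→8 push 8
max flow = 71; residual-reachable set from 2 gives S-side
cut edges (S→T): {(2,3), (2,4), (2,5), (2,6), (7,0), (7,5)} total cap 71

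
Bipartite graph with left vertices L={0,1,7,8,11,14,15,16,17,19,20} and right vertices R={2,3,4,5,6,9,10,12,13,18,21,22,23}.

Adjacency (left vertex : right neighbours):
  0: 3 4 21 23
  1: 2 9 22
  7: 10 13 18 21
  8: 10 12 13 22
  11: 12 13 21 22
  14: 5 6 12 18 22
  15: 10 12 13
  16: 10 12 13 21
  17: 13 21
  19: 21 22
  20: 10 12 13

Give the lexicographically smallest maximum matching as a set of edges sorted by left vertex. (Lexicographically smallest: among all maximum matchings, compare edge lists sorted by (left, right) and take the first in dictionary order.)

|M| = 9 (so the lex-smallest maximum matching has 9 edges)
process left vertices in ascending order; for each, take the smallest-labelled available neighbour that still permits 9 edges overall, or leave it unmatched if none does
lex-smallest matching: {0-3, 1-2, 7-18, 8-10, 11-12, 14-5, 15-13, 16-21, 19-22}

Lex-smallest maximum matching: {(0,3), (1,2), (7,18), (8,10), (11,12), (14,5), (15,13), (16,21), (19,22)}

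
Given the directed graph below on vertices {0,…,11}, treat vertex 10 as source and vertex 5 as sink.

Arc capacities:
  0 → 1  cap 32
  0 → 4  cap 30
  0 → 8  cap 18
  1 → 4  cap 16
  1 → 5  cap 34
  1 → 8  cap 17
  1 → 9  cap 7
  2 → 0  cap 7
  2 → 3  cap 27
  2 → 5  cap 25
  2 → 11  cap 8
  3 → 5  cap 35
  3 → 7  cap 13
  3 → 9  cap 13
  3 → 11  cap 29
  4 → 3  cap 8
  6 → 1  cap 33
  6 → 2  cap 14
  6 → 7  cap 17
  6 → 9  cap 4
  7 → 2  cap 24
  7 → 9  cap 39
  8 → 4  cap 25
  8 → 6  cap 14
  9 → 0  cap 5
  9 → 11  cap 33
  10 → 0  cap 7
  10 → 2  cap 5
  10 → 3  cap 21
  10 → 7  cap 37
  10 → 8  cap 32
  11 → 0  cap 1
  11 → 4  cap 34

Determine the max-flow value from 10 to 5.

augment #1: 10→2→5 bottleneck 5, total now 5
augment #2: 10→3→5 bottleneck 21, total now 26
augment #3: 10→0→1→5 bottleneck 7, total now 33
augment #4: 10→7→2→5 bottleneck 20, total now 53
augment #5: 10→7→2→3→5 bottleneck 4, total now 57
augment #6: 10→8→4→3→5 bottleneck 8, total now 65
augment #7: 10→8→6→1→5 bottleneck 14, total now 79
augment #8: 10→7→9→0→1→5 bottleneck 5, total now 84
augment #9: 10→7→9→11→0→1→5 bottleneck 1, total now 85

Maximum flow value: 85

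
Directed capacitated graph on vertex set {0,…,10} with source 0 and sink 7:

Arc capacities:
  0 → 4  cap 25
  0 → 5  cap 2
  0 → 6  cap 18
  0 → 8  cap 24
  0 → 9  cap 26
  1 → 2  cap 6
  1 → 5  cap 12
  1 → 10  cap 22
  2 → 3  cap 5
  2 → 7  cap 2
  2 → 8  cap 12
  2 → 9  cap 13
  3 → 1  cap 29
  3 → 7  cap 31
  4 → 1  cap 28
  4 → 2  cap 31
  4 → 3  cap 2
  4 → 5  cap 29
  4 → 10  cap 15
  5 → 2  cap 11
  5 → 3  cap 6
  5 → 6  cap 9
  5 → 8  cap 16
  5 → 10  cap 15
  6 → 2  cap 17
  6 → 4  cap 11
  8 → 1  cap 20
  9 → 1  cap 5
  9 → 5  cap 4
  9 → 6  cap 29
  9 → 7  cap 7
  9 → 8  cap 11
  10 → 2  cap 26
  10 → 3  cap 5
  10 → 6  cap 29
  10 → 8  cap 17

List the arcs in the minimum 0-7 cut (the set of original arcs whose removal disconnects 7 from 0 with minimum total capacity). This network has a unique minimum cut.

augment #1: 0→9→7 push 7
augment #2: 0→4→2→7 push 2
augment #3: 0→4→3→7 push 2
augment #4: 0→5→3→7 push 2
augment #5: 0→4→2→3→7 push 5
augment #6: 0→4→5→3→7 push 4
augment #7: 0→4→10→3→7 push 5
max flow = 27; residual-reachable set from 0 gives S-side
cut edges (S→T): {(2,3), (2,7), (4,3), (5,3), (9,7), (10,3)} total cap 27

Min-cut arcs: {(2,3), (2,7), (4,3), (5,3), (9,7), (10,3)} (total capacity 27)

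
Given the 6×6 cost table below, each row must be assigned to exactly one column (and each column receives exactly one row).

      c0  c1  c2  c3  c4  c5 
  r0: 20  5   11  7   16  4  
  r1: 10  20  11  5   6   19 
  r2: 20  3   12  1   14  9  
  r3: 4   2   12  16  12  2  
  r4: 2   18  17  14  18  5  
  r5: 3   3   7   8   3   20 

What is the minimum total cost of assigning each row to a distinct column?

optimal assignment: row0→col5 (cost 4), row1→col4 (cost 6), row2→col3 (cost 1), row3→col1 (cost 2), row4→col0 (cost 2), row5→col2 (cost 7)
total = 4 + 6 + 1 + 2 + 2 + 7 = 22

Minimum assignment cost: 22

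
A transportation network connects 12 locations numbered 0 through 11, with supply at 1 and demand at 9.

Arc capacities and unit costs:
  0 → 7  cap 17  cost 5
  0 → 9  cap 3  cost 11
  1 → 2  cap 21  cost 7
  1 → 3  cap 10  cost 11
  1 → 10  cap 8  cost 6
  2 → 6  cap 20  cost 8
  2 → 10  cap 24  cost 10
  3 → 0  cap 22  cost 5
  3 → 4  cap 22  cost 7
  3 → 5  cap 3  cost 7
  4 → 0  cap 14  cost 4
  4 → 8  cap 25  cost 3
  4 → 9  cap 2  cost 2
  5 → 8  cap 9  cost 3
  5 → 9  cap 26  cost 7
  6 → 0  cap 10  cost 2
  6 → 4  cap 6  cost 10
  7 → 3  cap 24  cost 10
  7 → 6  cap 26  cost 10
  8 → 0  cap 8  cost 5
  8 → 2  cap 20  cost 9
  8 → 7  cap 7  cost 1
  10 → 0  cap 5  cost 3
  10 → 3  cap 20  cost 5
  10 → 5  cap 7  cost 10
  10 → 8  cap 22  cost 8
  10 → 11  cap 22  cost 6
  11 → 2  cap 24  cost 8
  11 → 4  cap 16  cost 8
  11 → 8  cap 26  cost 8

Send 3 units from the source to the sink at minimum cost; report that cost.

shortest-cost path #1: 1→3→4→9 push 2 @ unit cost 20 (adds 40)
shortest-cost path #2: 1→10→0→9 push 1 @ unit cost 20 (adds 20)
total cost = 60

Minimum cost for 3 units: 60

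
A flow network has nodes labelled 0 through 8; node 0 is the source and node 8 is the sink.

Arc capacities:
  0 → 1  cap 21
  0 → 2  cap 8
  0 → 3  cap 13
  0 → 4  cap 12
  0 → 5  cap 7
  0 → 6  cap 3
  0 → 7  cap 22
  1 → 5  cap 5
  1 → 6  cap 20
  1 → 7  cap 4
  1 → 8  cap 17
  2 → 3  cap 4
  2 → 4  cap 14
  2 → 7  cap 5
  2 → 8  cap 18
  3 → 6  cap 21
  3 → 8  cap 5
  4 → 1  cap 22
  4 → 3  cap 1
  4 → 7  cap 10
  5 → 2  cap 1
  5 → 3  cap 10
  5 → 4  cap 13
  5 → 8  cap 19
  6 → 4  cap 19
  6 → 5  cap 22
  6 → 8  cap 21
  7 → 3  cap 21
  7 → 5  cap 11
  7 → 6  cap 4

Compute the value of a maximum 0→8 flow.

Maximum flow value: 71

augment #1: 0→1→8 bottleneck 17, total now 17
augment #2: 0→2→8 bottleneck 8, total now 25
augment #3: 0→3→8 bottleneck 5, total now 30
augment #4: 0→5→8 bottleneck 7, total now 37
augment #5: 0→6→8 bottleneck 3, total now 40
augment #6: 0→1→5→8 bottleneck 4, total now 44
augment #7: 0→3→6→8 bottleneck 8, total now 52
augment #8: 0→7→5→8 bottleneck 8, total now 60
augment #9: 0→7→6→8 bottleneck 4, total now 64
augment #10: 0→4→1→6→8 bottleneck 6, total now 70
augment #11: 0→7→5→2→8 bottleneck 1, total now 71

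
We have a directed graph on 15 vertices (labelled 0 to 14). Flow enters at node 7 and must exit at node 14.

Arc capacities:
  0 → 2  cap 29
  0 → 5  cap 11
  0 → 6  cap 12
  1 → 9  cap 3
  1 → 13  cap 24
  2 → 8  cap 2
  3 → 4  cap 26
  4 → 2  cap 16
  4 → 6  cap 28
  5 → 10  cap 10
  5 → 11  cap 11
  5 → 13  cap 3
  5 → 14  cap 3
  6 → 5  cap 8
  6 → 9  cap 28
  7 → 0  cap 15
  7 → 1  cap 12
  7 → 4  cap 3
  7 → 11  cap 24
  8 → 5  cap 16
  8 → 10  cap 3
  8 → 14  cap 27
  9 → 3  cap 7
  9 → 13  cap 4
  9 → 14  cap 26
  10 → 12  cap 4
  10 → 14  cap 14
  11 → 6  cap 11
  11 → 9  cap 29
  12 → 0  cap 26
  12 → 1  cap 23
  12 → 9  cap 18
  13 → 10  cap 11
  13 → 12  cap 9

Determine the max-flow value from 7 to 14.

Maximum flow value: 45

augment #1: 7→0→5→14 bottleneck 3, total now 3
augment #2: 7→1→9→14 bottleneck 3, total now 6
augment #3: 7→11→9→14 bottleneck 23, total now 29
augment #4: 7→0→2→8→14 bottleneck 2, total now 31
augment #5: 7→0→5→10→14 bottleneck 8, total now 39
augment #6: 7→1→13→10→14 bottleneck 6, total now 45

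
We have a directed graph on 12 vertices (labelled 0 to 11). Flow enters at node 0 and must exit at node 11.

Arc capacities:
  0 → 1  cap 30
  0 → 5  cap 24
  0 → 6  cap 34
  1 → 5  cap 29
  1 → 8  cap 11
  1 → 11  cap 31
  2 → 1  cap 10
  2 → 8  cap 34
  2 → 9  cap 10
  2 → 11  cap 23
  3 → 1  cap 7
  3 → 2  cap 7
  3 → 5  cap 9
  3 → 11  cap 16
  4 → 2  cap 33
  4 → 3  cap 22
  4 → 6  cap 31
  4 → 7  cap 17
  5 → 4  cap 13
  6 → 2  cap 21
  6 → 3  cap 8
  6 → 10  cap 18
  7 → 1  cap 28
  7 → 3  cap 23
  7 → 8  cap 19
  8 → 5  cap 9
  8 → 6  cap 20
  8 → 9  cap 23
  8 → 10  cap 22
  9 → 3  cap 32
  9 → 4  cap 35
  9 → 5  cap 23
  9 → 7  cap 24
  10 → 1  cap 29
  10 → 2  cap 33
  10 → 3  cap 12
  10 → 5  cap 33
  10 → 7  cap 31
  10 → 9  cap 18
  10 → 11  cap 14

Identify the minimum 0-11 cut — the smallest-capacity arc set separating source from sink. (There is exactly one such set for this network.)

augment #1: 0→1→11 push 30
augment #2: 0→6→2→11 push 21
augment #3: 0→6→3→11 push 8
augment #4: 0→6→10→11 push 5
augment #5: 0→5→4→2→11 push 2
augment #6: 0→5→4→3→11 push 8
augment #7: 0→5→4→2→1→11 push 1
augment #8: 0→5→4→6→10→11 push 2
max flow = 77; residual-reachable set from 0 gives S-side
cut edges (S→T): {(0,1), (0,6), (5,4)} total cap 77

Min-cut arcs: {(0,1), (0,6), (5,4)} (total capacity 77)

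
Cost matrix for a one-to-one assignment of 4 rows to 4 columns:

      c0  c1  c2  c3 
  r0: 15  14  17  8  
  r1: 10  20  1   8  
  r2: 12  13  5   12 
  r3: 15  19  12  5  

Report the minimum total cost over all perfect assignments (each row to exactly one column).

optimal assignment: row0→col1 (cost 14), row1→col2 (cost 1), row2→col0 (cost 12), row3→col3 (cost 5)
total = 14 + 1 + 12 + 5 = 32

Minimum assignment cost: 32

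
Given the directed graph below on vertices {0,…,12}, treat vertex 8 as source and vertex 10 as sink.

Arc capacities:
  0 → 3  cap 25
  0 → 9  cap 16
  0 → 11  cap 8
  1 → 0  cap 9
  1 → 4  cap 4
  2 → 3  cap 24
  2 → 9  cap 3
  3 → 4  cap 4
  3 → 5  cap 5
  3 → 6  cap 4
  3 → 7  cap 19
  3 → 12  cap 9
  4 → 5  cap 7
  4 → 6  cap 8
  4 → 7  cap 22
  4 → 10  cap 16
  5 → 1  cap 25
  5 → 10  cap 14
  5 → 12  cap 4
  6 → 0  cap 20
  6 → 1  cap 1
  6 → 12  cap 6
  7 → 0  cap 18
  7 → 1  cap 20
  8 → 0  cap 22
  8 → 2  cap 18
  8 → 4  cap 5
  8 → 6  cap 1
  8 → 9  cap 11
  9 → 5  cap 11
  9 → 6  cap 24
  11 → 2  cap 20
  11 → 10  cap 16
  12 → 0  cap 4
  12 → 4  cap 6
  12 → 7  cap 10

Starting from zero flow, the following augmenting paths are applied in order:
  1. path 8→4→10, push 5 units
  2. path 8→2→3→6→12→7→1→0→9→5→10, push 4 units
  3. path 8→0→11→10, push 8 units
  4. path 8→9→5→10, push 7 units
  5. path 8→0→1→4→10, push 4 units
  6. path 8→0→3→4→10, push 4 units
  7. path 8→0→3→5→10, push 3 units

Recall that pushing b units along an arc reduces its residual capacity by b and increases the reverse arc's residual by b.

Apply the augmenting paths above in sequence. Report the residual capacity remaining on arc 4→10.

Residual capacity of (4,10): 3

after path 1 (8→4→10, push 5): res(4,10)=11
after path 2 (8→2→3→6→12→7→1→0→9→5→10, push 4): res(4,10)=11
after path 3 (8→0→11→10, push 8): res(4,10)=11
after path 4 (8→9→5→10, push 7): res(4,10)=11
after path 5 (8→0→1→4→10, push 4): res(4,10)=7
after path 6 (8→0→3→4→10, push 4): res(4,10)=3
after path 7 (8→0→3→5→10, push 3): res(4,10)=3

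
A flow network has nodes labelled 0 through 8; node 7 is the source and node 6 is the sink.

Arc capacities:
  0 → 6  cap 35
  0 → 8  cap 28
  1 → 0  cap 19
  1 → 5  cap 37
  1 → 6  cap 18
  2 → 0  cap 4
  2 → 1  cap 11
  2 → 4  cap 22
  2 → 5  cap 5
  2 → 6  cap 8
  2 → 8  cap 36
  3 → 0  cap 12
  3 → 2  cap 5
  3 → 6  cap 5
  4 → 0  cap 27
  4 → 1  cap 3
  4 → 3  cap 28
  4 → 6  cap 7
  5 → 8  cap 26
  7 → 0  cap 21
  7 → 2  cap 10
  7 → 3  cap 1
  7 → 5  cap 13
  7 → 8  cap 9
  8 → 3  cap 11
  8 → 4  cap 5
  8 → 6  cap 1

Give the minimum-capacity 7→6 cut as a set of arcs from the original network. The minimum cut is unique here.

augment #1: 7→0→6 push 21
augment #2: 7→2→6 push 8
augment #3: 7→3→6 push 1
augment #4: 7→8→6 push 1
augment #5: 7→2→0→6 push 2
augment #6: 7→8→3→6 push 4
augment #7: 7→8→4→6 push 4
augment #8: 7→5→8→4→6 push 1
augment #9: 7→5→8→3→0→6 push 7
max flow = 49; residual-reachable set from 7 gives S-side
cut edges (S→T): {(7,0), (7,2), (7,3), (8,3), (8,4), (8,6)} total cap 49

Min-cut arcs: {(7,0), (7,2), (7,3), (8,3), (8,4), (8,6)} (total capacity 49)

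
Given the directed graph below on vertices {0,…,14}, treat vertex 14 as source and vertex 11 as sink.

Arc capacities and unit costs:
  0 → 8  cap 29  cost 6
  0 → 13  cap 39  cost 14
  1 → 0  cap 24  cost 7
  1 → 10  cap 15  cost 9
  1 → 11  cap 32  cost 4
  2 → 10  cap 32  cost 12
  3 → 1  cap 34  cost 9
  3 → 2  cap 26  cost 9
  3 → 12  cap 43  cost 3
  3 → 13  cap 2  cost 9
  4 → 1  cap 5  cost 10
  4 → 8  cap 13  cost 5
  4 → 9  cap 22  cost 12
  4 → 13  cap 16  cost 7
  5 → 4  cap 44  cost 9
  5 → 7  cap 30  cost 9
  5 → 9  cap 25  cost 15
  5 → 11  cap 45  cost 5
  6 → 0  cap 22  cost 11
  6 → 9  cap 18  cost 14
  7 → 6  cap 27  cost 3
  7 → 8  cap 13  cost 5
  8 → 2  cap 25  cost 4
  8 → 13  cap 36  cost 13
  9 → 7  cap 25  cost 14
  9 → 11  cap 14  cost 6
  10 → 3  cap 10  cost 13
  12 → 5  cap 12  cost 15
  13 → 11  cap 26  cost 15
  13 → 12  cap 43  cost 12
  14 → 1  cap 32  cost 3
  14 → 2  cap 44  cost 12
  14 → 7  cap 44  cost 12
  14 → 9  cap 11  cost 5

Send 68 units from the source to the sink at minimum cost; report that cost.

Minimum cost for 68 units: 1530

shortest-cost path #1: 14→1→11 push 32 @ unit cost 7 (adds 224)
shortest-cost path #2: 14→9→11 push 11 @ unit cost 11 (adds 121)
shortest-cost path #3: 14→7→6→9→11 push 3 @ unit cost 35 (adds 105)
shortest-cost path #4: 14→7→8→13→11 push 13 @ unit cost 45 (adds 585)
shortest-cost path #5: 14→7→6→0→13→11 push 9 @ unit cost 55 (adds 495)
total cost = 1530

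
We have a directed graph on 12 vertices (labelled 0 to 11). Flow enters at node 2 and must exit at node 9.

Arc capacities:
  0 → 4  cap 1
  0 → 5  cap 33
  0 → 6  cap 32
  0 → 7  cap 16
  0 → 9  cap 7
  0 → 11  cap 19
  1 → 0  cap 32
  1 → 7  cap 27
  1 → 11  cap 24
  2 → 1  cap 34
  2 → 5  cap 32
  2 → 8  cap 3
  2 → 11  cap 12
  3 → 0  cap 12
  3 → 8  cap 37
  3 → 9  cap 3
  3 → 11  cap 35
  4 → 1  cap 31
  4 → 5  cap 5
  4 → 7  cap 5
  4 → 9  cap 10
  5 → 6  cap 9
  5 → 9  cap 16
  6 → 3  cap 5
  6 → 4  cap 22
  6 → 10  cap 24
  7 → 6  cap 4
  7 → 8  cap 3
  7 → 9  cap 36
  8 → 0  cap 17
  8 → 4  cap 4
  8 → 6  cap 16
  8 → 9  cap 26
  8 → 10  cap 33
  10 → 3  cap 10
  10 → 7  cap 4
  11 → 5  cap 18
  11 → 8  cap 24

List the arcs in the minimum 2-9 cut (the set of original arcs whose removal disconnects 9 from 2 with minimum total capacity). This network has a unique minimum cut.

augment #1: 2→5→9 push 16
augment #2: 2→8→9 push 3
augment #3: 2→1→0→9 push 7
augment #4: 2→1→7→9 push 27
augment #5: 2→11→8→9 push 12
augment #6: 2→5→6→3→9 push 3
augment #7: 2→5→6→4→9 push 6
max flow = 74; residual-reachable set from 2 gives S-side
cut edges (S→T): {(2,1), (2,8), (2,11), (5,6), (5,9)} total cap 74

Min-cut arcs: {(2,1), (2,8), (2,11), (5,6), (5,9)} (total capacity 74)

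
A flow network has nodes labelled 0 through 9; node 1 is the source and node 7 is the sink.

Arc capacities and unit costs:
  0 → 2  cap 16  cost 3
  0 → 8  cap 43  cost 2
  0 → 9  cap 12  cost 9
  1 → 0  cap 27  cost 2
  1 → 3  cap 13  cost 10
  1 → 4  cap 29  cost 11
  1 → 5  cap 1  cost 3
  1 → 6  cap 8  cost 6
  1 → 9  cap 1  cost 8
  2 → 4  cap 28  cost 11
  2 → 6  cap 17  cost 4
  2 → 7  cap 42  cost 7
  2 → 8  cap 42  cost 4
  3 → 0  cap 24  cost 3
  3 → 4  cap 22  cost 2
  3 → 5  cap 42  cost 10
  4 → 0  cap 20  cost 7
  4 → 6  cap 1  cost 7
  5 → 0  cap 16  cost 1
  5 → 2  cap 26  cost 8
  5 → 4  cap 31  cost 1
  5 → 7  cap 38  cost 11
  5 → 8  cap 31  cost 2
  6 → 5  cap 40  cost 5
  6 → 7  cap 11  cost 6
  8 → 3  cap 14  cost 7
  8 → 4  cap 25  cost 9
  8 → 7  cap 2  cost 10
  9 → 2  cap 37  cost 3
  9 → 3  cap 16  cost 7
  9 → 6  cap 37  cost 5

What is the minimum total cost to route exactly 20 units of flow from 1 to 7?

shortest-cost path #1: 1→6→7 push 8 @ unit cost 12 (adds 96)
shortest-cost path #2: 1→0→2→7 push 12 @ unit cost 12 (adds 144)
total cost = 240

Minimum cost for 20 units: 240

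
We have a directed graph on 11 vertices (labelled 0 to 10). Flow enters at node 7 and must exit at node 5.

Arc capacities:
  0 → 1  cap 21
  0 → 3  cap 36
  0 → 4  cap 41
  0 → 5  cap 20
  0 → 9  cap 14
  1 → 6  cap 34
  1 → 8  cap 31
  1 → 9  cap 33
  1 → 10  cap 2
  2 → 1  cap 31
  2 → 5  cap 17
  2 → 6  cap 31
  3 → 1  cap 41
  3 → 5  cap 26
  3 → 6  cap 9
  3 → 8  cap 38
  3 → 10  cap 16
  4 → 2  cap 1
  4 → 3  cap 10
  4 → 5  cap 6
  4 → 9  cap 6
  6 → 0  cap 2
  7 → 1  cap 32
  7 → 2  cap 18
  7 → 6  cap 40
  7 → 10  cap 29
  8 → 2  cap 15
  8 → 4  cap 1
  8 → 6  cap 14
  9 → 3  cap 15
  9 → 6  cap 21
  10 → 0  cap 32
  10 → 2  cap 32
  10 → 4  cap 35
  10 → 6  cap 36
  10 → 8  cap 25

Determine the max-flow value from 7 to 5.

augment #1: 7→2→5 bottleneck 17, total now 17
augment #2: 7→6→0→5 bottleneck 2, total now 19
augment #3: 7→10→0→5 bottleneck 18, total now 37
augment #4: 7→10→4→5 bottleneck 6, total now 43
augment #5: 7→1→9→3→5 bottleneck 15, total now 58
augment #6: 7→10→0→3→5 bottleneck 5, total now 63
augment #7: 7→1→8→4→3→5 bottleneck 1, total now 64
augment #8: 7→1→10→0→3→5 bottleneck 2, total now 66

Maximum flow value: 66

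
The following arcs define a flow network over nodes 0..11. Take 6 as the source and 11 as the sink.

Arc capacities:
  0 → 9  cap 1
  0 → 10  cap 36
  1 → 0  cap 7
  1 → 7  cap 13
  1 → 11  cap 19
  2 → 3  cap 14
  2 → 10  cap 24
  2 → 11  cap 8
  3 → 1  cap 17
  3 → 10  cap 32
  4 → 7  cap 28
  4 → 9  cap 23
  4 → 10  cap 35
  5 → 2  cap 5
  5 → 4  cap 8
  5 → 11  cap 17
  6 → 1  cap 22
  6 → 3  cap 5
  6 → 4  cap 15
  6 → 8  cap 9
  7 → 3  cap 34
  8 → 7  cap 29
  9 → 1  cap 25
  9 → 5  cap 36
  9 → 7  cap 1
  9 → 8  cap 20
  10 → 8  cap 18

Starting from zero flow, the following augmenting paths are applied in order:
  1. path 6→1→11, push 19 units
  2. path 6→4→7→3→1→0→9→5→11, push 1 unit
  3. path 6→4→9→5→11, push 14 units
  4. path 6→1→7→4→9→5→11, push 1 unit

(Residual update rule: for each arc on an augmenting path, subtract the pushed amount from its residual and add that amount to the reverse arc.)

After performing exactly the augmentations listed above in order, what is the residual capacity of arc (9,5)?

after path 1 (6→1→11, push 19): res(9,5)=36
after path 2 (6→4→7→3→1→0→9→5→11, push 1): res(9,5)=35
after path 3 (6→4→9→5→11, push 14): res(9,5)=21
after path 4 (6→1→7→4→9→5→11, push 1): res(9,5)=20

Residual capacity of (9,5): 20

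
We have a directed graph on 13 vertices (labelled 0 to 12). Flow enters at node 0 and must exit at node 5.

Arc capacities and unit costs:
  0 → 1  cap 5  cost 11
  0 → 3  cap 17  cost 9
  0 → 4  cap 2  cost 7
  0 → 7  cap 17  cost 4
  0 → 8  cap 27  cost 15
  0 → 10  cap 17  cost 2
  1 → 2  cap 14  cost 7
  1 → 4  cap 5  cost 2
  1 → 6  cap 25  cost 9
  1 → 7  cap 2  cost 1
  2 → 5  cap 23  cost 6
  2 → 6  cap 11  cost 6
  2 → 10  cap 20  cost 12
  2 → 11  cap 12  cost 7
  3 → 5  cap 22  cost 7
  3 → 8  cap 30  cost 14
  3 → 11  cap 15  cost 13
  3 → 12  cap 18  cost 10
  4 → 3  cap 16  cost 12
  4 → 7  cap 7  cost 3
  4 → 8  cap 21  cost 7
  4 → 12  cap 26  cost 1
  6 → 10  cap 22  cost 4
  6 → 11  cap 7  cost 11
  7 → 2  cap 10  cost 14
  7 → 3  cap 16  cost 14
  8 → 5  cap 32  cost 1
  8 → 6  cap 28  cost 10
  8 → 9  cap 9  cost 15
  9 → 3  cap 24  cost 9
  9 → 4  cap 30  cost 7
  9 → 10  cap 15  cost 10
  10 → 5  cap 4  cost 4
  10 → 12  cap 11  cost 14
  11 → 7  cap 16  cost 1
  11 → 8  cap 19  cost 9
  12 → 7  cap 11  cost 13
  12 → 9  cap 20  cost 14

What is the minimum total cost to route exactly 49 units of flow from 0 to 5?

Minimum cost for 49 units: 742

shortest-cost path #1: 0→10→5 push 4 @ unit cost 6 (adds 24)
shortest-cost path #2: 0→4→8→5 push 2 @ unit cost 15 (adds 30)
shortest-cost path #3: 0→3→5 push 17 @ unit cost 16 (adds 272)
shortest-cost path #4: 0→8→5 push 26 @ unit cost 16 (adds 416)
total cost = 742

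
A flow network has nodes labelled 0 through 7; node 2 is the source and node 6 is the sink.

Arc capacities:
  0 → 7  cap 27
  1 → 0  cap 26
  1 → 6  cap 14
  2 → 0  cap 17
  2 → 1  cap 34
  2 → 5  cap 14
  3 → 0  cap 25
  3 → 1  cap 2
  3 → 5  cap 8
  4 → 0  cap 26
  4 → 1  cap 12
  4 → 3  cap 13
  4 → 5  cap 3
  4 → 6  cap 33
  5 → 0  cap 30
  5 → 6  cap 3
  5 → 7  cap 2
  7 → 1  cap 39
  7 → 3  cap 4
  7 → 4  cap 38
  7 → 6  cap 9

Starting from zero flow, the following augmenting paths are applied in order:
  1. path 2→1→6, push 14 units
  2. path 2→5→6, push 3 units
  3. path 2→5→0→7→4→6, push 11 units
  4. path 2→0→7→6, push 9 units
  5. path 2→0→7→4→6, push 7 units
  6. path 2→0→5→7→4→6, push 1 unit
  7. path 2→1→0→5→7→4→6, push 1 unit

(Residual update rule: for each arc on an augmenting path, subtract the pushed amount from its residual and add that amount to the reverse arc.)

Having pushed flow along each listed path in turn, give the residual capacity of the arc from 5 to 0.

Residual capacity of (5,0): 21

after path 1 (2→1→6, push 14): res(5,0)=30
after path 2 (2→5→6, push 3): res(5,0)=30
after path 3 (2→5→0→7→4→6, push 11): res(5,0)=19
after path 4 (2→0→7→6, push 9): res(5,0)=19
after path 5 (2→0→7→4→6, push 7): res(5,0)=19
after path 6 (2→0→5→7→4→6, push 1): res(5,0)=20
after path 7 (2→1→0→5→7→4→6, push 1): res(5,0)=21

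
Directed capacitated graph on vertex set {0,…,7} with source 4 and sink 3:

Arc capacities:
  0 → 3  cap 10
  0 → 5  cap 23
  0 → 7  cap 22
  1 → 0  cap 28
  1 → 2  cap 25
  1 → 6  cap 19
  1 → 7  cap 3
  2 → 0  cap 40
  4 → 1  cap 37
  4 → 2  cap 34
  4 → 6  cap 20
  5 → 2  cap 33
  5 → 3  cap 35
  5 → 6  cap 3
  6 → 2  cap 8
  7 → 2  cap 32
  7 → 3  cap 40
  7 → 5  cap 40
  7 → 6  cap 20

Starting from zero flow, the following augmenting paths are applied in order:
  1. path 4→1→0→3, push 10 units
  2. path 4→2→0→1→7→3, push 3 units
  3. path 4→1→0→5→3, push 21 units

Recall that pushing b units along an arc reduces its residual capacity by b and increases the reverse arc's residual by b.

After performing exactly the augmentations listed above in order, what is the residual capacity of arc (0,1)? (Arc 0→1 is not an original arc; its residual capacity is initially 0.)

after path 1 (4→1→0→3, push 10): res(0,1)=10
after path 2 (4→2→0→1→7→3, push 3): res(0,1)=7
after path 3 (4→1→0→5→3, push 21): res(0,1)=28

Residual capacity of (0,1): 28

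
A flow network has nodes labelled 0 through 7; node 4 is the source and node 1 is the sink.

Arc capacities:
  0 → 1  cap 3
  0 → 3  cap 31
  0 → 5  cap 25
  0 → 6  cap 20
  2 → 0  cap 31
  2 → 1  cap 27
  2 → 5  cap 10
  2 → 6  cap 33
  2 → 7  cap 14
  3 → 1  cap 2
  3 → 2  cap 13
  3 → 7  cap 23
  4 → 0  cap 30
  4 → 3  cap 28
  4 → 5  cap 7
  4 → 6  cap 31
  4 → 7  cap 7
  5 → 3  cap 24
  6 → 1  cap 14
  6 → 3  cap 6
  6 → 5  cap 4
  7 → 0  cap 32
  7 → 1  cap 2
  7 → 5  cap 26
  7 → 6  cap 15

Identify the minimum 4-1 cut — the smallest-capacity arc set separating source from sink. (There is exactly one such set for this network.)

augment #1: 4→0→1 push 3
augment #2: 4→3→1 push 2
augment #3: 4→6→1 push 14
augment #4: 4→7→1 push 2
augment #5: 4→3→2→1 push 13
max flow = 34; residual-reachable set from 4 gives S-side
cut edges (S→T): {(0,1), (3,1), (3,2), (6,1), (7,1)} total cap 34

Min-cut arcs: {(0,1), (3,1), (3,2), (6,1), (7,1)} (total capacity 34)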